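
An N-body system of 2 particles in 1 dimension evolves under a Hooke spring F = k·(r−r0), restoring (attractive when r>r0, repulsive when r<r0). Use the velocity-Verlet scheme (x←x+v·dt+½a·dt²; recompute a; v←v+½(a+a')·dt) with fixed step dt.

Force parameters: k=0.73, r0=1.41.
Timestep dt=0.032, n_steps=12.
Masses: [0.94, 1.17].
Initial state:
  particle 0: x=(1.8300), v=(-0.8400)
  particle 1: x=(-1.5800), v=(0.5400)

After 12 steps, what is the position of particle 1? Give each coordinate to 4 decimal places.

step 0: x0=(1.8300) x1=(-1.5800)
step 1: x0=(1.8023) x1=(-1.5621)
step 2: x0=(1.7731) x1=(-1.5429)
step 3: x0=(1.7424) x1=(-1.5225)
step 4: x0=(1.7101) x1=(-1.5010)
step 5: x0=(1.6765) x1=(-1.4782)
step 6: x0=(1.6414) x1=(-1.4544)
step 7: x0=(1.6051) x1=(-1.4295)
step 8: x0=(1.5674) x1=(-1.4035)
step 9: x0=(1.5285) x1=(-1.3766)
step 10: x0=(1.4884) x1=(-1.3487)
step 11: x0=(1.4471) x1=(-1.3199)
step 12: x0=(1.4048) x1=(-1.2902)

(-1.2902)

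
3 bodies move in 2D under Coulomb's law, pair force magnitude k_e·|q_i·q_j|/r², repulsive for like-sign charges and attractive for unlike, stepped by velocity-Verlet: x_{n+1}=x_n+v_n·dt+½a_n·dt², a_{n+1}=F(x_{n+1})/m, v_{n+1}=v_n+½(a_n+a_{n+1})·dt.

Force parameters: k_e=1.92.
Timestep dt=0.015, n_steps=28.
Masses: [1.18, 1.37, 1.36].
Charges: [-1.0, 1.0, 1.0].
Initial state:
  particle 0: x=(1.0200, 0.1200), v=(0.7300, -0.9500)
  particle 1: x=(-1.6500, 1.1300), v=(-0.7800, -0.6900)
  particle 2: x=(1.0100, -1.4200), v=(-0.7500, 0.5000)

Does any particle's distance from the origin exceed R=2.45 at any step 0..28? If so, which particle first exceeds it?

no

step 0: x0=(1.0200, 0.1200) x1=(-1.6500, 1.1300) x2=(1.0100, -1.4200)
step 1: x0=(1.0309, 0.1057) x1=(-1.6617, 1.1197) x2=(0.9988, -1.4124)
step 2: x0=(1.0418, 0.0912) x1=(-1.6734, 1.1093) x2=(0.9875, -1.4048)
step 3: x0=(1.0526, 0.0766) x1=(-1.6850, 1.0990) x2=(0.9763, -1.3970)
step 4: x0=(1.0634, 0.0618) x1=(-1.6967, 1.0886) x2=(0.9652, -1.3890)
step 5: x0=(1.0742, 0.0469) x1=(-1.7083, 1.0783) x2=(0.9540, -1.3810)
step 6: x0=(1.0849, 0.0318) x1=(-1.7199, 1.0680) x2=(0.9429, -1.3727)
step 7: x0=(1.0955, 0.0166) x1=(-1.7315, 1.0576) x2=(0.9318, -1.3644)
step 8: x0=(1.1060, 0.0012) x1=(-1.7430, 1.0473) x2=(0.9208, -1.3559)
step 9: x0=(1.1166, -0.0144) x1=(-1.7546, 1.0370) x2=(0.9098, -1.3473)
step 10: x0=(1.1270, -0.0302) x1=(-1.7661, 1.0267) x2=(0.8988, -1.3385)
step 11: x0=(1.1373, -0.0462) x1=(-1.7777, 1.0164) x2=(0.8879, -1.3295)
step 12: x0=(1.1476, -0.0624) x1=(-1.7892, 1.0061) x2=(0.8771, -1.3204)
step 13: x0=(1.1578, -0.0788) x1=(-1.8007, 0.9958) x2=(0.8663, -1.3111)
step 14: x0=(1.1680, -0.0954) x1=(-1.8122, 0.9855) x2=(0.8555, -1.3016)
step 15: x0=(1.1780, -0.1122) x1=(-1.8237, 0.9752) x2=(0.8449, -1.2919)
step 16: x0=(1.1879, -0.1292) x1=(-1.8352, 0.9649) x2=(0.8343, -1.2821)
step 17: x0=(1.1977, -0.1465) x1=(-1.8467, 0.9546) x2=(0.8238, -1.2720)
step 18: x0=(1.2074, -0.1640) x1=(-1.8581, 0.9444) x2=(0.8134, -1.2618)
step 19: x0=(1.2170, -0.1817) x1=(-1.8696, 0.9341) x2=(0.8031, -1.2514)
step 20: x0=(1.2264, -0.1997) x1=(-1.8810, 0.9238) x2=(0.7929, -1.2407)
step 21: x0=(1.2358, -0.2179) x1=(-1.8925, 0.9136) x2=(0.7828, -1.2299)
step 22: x0=(1.2449, -0.2364) x1=(-1.9039, 0.9033) x2=(0.7729, -1.2188)
step 23: x0=(1.2539, -0.2552) x1=(-1.9153, 0.8931) x2=(0.7630, -1.2075)
step 24: x0=(1.2627, -0.2742) x1=(-1.9268, 0.8829) x2=(0.7534, -1.1960)
step 25: x0=(1.2713, -0.2936) x1=(-1.9382, 0.8727) x2=(0.7439, -1.1842)
step 26: x0=(1.2797, -0.3132) x1=(-1.9496, 0.8625) x2=(0.7345, -1.1722)
step 27: x0=(1.2879, -0.3331) x1=(-1.9610, 0.8523) x2=(0.7254, -1.1600)
step 28: x0=(1.2959, -0.3532) x1=(-1.9724, 0.8421) x2=(0.7164, -1.1475)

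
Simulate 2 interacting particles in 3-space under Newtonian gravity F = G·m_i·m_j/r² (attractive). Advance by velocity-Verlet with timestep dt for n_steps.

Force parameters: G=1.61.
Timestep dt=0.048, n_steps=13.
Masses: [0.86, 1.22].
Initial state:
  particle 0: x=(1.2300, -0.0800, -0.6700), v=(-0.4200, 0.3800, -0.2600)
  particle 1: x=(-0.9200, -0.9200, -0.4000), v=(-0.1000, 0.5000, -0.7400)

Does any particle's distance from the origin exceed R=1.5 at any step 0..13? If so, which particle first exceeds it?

step 0: x0=(1.2300, -0.0800, -0.6700) x1=(-0.9200, -0.9200, -0.4000)
step 1: x0=(1.2095, -0.0619, -0.6824) x1=(-0.9245, -0.8959, -0.4356)
step 2: x0=(1.1881, -0.0441, -0.6948) x1=(-0.9285, -0.8716, -0.4712)
step 3: x0=(1.1660, -0.0267, -0.7070) x1=(-0.9319, -0.8470, -0.5069)
step 4: x0=(1.1430, -0.0095, -0.7192) x1=(-0.9347, -0.8223, -0.5426)
step 5: x0=(1.1192, 0.0073, -0.7313) x1=(-0.9370, -0.7972, -0.5784)
step 6: x0=(1.0946, 0.0238, -0.7434) x1=(-0.9386, -0.7720, -0.6142)
step 7: x0=(1.0690, 0.0399, -0.7553) x1=(-0.9396, -0.7465, -0.6501)
step 8: x0=(1.0426, 0.0557, -0.7673) x1=(-0.9400, -0.7208, -0.6860)
step 9: x0=(1.0152, 0.0711, -0.7792) x1=(-0.9397, -0.6948, -0.7219)
step 10: x0=(0.9869, 0.0862, -0.7910) x1=(-0.9387, -0.6686, -0.7578)
step 11: x0=(0.9576, 0.1008, -0.8029) x1=(-0.9371, -0.6420, -0.7938)
step 12: x0=(0.9272, 0.1151, -0.8148) x1=(-0.9347, -0.6152, -0.8298)
step 13: x0=(0.8959, 0.1289, -0.8266) x1=(-0.9316, -0.5881, -0.8657)

no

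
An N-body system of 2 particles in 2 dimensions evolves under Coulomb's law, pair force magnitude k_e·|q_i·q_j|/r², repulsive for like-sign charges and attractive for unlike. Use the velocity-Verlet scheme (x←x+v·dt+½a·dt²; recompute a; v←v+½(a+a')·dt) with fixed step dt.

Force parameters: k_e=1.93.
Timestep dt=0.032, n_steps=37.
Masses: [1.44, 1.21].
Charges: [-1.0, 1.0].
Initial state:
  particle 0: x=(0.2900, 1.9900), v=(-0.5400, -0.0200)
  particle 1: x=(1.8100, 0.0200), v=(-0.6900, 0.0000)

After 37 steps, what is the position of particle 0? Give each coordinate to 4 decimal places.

step 0: x0=(0.2900, 1.9900) x1=(1.8100, 0.0200)
step 1: x0=(0.2728, 1.9893) x1=(1.7878, 0.0201)
step 2: x0=(0.2557, 1.9884) x1=(1.7655, 0.0204)
step 3: x0=(0.2388, 1.9873) x1=(1.7430, 0.0209)
step 4: x0=(0.2220, 1.9860) x1=(1.7204, 0.0217)
step 5: x0=(0.2053, 1.9846) x1=(1.6976, 0.0226)
step 6: x0=(0.1888, 1.9830) x1=(1.6746, 0.0238)
step 7: x0=(0.1724, 1.9812) x1=(1.6515, 0.0252)
step 8: x0=(0.1561, 1.9792) x1=(1.6282, 0.0268)
step 9: x0=(0.1400, 1.9770) x1=(1.6047, 0.0286)
step 10: x0=(0.1240, 1.9747) x1=(1.5811, 0.0306)
step 11: x0=(0.1082, 1.9721) x1=(1.5573, 0.0329)
step 12: x0=(0.0925, 1.9694) x1=(1.5333, 0.0353)
step 13: x0=(0.0769, 1.9665) x1=(1.5092, 0.0380)
step 14: x0=(0.0615, 1.9634) x1=(1.4849, 0.0410)
step 15: x0=(0.0462, 1.9601) x1=(1.4604, 0.0441)
step 16: x0=(0.0311, 1.9566) x1=(1.4358, 0.0475)
step 17: x0=(0.0161, 1.9529) x1=(1.4110, 0.0512)
step 18: x0=(0.0013, 1.9491) x1=(1.3860, 0.0550)
step 19: x0=(-0.0134, 1.9450) x1=(1.3609, 0.0591)
step 20: x0=(-0.0280, 1.9407) x1=(1.3355, 0.0635)
step 21: x0=(-0.0424, 1.9362) x1=(1.3100, 0.0680)
step 22: x0=(-0.0566, 1.9315) x1=(1.2843, 0.0729)
step 23: x0=(-0.0707, 1.9266) x1=(1.2584, 0.0780)
step 24: x0=(-0.0846, 1.9214) x1=(1.2324, 0.0833)
step 25: x0=(-0.0984, 1.9161) x1=(1.2061, 0.0889)
step 26: x0=(-0.1120, 1.9105) x1=(1.1797, 0.0948)
step 27: x0=(-0.1255, 1.9047) x1=(1.1531, 0.1009)
step 28: x0=(-0.1388, 1.8987) x1=(1.1263, 0.1073)
step 29: x0=(-0.1519, 1.8924) x1=(1.0992, 0.1140)
step 30: x0=(-0.1649, 1.8859) x1=(1.0720, 0.1210)
step 31: x0=(-0.1777, 1.8792) x1=(1.0446, 0.1283)
step 32: x0=(-0.1903, 1.8722) x1=(1.0170, 0.1358)
step 33: x0=(-0.2028, 1.8650) x1=(0.9892, 0.1437)
step 34: x0=(-0.2150, 1.8575) x1=(0.9611, 0.1518)
step 35: x0=(-0.2271, 1.8497) x1=(0.9329, 0.1603)
step 36: x0=(-0.2390, 1.8417) x1=(0.9044, 0.1691)
step 37: x0=(-0.2508, 1.8334) x1=(0.8757, 0.1782)

(-0.2508, 1.8334)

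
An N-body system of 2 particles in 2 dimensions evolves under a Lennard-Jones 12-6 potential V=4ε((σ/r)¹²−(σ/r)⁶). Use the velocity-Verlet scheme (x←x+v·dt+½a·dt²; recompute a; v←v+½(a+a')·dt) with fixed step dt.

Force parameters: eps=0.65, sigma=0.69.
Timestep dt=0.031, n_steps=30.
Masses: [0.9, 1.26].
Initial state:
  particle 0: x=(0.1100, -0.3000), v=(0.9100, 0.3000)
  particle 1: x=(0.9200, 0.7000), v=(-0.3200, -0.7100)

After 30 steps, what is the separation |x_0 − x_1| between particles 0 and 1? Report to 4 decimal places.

1.6198

step 0: x0=(0.1100, -0.3000) x1=(0.9200, 0.7000)
step 1: x0=(0.1383, -0.2906) x1=(0.9100, 0.6779)
step 2: x0=(0.1668, -0.2809) x1=(0.8999, 0.6556)
step 3: x0=(0.1957, -0.2708) x1=(0.8895, 0.6330)
step 4: x0=(0.2249, -0.2602) x1=(0.8788, 0.6101)
step 5: x0=(0.2547, -0.2489) x1=(0.8678, 0.5866)
step 6: x0=(0.2851, -0.2366) x1=(0.8563, 0.5625)
step 7: x0=(0.3165, -0.2231) x1=(0.8441, 0.5375)
step 8: x0=(0.3490, -0.2080) x1=(0.8312, 0.5113)
step 9: x0=(0.3828, -0.1908) x1=(0.8172, 0.4837)
step 10: x0=(0.4175, -0.1723) x1=(0.8027, 0.4551)
step 11: x0=(0.4493, -0.1584) x1=(0.7901, 0.4299)
step 12: x0=(0.4653, -0.1720) x1=(0.7890, 0.4242)
step 13: x0=(0.4655, -0.2146) x1=(0.7991, 0.4392)
step 14: x0=(0.4630, -0.2625) x1=(0.8111, 0.4581)
step 15: x0=(0.4612, -0.3090) x1=(0.8226, 0.4759)
step 16: x0=(0.4604, -0.3533) x1=(0.8334, 0.4922)
step 17: x0=(0.4604, -0.3957) x1=(0.8436, 0.5071)
step 18: x0=(0.4610, -0.4368) x1=(0.8534, 0.5211)
step 19: x0=(0.4620, -0.4767) x1=(0.8629, 0.5342)
step 20: x0=(0.4634, -0.5158) x1=(0.8722, 0.5468)
step 21: x0=(0.4650, -0.5543) x1=(0.8812, 0.5590)
step 22: x0=(0.4668, -0.5924) x1=(0.8902, 0.5708)
step 23: x0=(0.4687, -0.6301) x1=(0.8991, 0.5823)
step 24: x0=(0.4707, -0.6675) x1=(0.9079, 0.5937)
step 25: x0=(0.4728, -0.7047) x1=(0.9166, 0.6049)
step 26: x0=(0.4750, -0.7417) x1=(0.9253, 0.6160)
step 27: x0=(0.4771, -0.7786) x1=(0.9340, 0.6270)
step 28: x0=(0.4794, -0.8154) x1=(0.9426, 0.6379)
step 29: x0=(0.4816, -0.8521) x1=(0.9512, 0.6487)
step 30: x0=(0.4839, -0.8888) x1=(0.9598, 0.6595)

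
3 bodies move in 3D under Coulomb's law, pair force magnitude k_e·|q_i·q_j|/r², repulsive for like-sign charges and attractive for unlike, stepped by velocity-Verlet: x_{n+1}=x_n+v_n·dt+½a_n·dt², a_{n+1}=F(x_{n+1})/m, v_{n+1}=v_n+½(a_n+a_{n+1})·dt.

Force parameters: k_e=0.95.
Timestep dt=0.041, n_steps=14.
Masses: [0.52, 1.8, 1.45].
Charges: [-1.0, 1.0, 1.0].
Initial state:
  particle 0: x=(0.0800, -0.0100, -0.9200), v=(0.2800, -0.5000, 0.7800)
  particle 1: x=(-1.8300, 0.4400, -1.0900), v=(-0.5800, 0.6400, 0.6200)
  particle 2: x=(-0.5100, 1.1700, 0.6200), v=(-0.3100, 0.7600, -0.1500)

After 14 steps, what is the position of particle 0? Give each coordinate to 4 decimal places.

step 0: x0=(0.0800, -0.0100, -0.9200) x1=(-1.8300, 0.4400, -1.0900) x2=(-0.5100, 1.1700, 0.6200)
step 1: x0=(0.0910, -0.0302, -0.8878) x1=(-1.8537, 0.4662, -1.0646) x2=(-0.5226, 1.2011, 0.6138)
step 2: x0=(0.1010, -0.0498, -0.8551) x1=(-1.8773, 0.4923, -1.0394) x2=(-0.5350, 1.2321, 0.6076)
step 3: x0=(0.1101, -0.0687, -0.8219) x1=(-1.9008, 0.5182, -1.0142) x2=(-0.5472, 1.2631, 0.6014)
step 4: x0=(0.1183, -0.0869, -0.7883) x1=(-1.9243, 0.5441, -0.9892) x2=(-0.5592, 1.2939, 0.5951)
step 5: x0=(0.1257, -0.1045, -0.7543) x1=(-1.9476, 0.5698, -0.9643) x2=(-0.5709, 1.3247, 0.5889)
step 6: x0=(0.1322, -0.1214, -0.7198) x1=(-1.9709, 0.5954, -0.9394) x2=(-0.5825, 1.3553, 0.5826)
step 7: x0=(0.1379, -0.1376, -0.6850) x1=(-1.9942, 0.6209, -0.9147) x2=(-0.5938, 1.3858, 0.5763)
step 8: x0=(0.1428, -0.1531, -0.6499) x1=(-2.0174, 0.6463, -0.8901) x2=(-0.6048, 1.4163, 0.5700)
step 9: x0=(0.1469, -0.1678, -0.6144) x1=(-2.0405, 0.6715, -0.8657) x2=(-0.6157, 1.4466, 0.5638)
step 10: x0=(0.1502, -0.1819, -0.5786) x1=(-2.0637, 0.6966, -0.8413) x2=(-0.6262, 1.4769, 0.5576)
step 11: x0=(0.1529, -0.1953, -0.5425) x1=(-2.0868, 0.7216, -0.8170) x2=(-0.6366, 1.5070, 0.5514)
step 12: x0=(0.1548, -0.2080, -0.5062) x1=(-2.1099, 0.7465, -0.7928) x2=(-0.6467, 1.5371, 0.5452)
step 13: x0=(0.1560, -0.2200, -0.4696) x1=(-2.1331, 0.7712, -0.7688) x2=(-0.6565, 1.5671, 0.5391)
step 14: x0=(0.1566, -0.2313, -0.4328) x1=(-2.1562, 0.7959, -0.7448) x2=(-0.6661, 1.5969, 0.5330)

(0.1566, -0.2313, -0.4328)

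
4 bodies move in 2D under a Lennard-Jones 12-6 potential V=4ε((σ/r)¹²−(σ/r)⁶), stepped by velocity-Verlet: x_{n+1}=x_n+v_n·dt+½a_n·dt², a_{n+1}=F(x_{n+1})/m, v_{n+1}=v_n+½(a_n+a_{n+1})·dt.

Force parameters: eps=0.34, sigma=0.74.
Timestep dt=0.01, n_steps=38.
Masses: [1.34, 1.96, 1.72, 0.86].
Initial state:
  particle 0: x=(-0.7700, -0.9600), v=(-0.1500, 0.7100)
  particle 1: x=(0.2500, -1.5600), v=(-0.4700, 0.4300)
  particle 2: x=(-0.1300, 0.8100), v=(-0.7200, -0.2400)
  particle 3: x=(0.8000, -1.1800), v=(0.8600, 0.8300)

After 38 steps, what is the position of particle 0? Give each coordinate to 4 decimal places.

(-0.8055, -0.7035)

step 0: x0=(-0.7700, -0.9600) x1=(0.2500, -1.5600) x2=(-0.1300, 0.8100) x3=(0.8000, -1.1800)
step 1: x0=(-0.7715, -0.9529) x1=(0.2440, -1.5566) x2=(-0.1372, 0.8076) x3=(0.8115, -1.1697)
step 2: x0=(-0.7729, -0.9458) x1=(0.2364, -1.5543) x2=(-0.1444, 0.8052) x3=(0.8267, -1.1568)
step 3: x0=(-0.7744, -0.9388) x1=(0.2278, -1.5526) x2=(-0.1516, 0.8028) x3=(0.8442, -1.1425)
step 4: x0=(-0.7758, -0.9317) x1=(0.2187, -1.5512) x2=(-0.1588, 0.8004) x3=(0.8626, -1.1275)
step 5: x0=(-0.7772, -0.9247) x1=(0.2094, -1.5499) x2=(-0.1660, 0.7980) x3=(0.8815, -1.1121)
step 6: x0=(-0.7785, -0.9176) x1=(0.2000, -1.5487) x2=(-0.1732, 0.7956) x3=(0.9006, -1.0967)
step 7: x0=(-0.7798, -0.9106) x1=(0.1906, -1.5475) x2=(-0.1804, 0.7932) x3=(0.9196, -1.0813)
step 8: x0=(-0.7811, -0.9036) x1=(0.1812, -1.5462) x2=(-0.1876, 0.7908) x3=(0.9385, -1.0659)
step 9: x0=(-0.7824, -0.8967) x1=(0.1718, -1.5448) x2=(-0.1948, 0.7883) x3=(0.9574, -1.0506)
step 10: x0=(-0.7836, -0.8897) x1=(0.1625, -1.5435) x2=(-0.2020, 0.7859) x3=(0.9761, -1.0354)
step 11: x0=(-0.7848, -0.8828) x1=(0.1532, -1.5421) x2=(-0.2092, 0.7835) x3=(0.9947, -1.0202)
step 12: x0=(-0.7860, -0.8758) x1=(0.1439, -1.5406) x2=(-0.2164, 0.7811) x3=(1.0133, -1.0051)
step 13: x0=(-0.7871, -0.8689) x1=(0.1347, -1.5392) x2=(-0.2236, 0.7787) x3=(1.0317, -0.9900)
step 14: x0=(-0.7883, -0.8620) x1=(0.1254, -1.5376) x2=(-0.2308, 0.7762) x3=(1.0501, -0.9750)
step 15: x0=(-0.7893, -0.8552) x1=(0.1162, -1.5361) x2=(-0.2380, 0.7738) x3=(1.0684, -0.9600)
step 16: x0=(-0.7904, -0.8483) x1=(0.1070, -1.5345) x2=(-0.2452, 0.7714) x3=(1.0866, -0.9451)
step 17: x0=(-0.7914, -0.8415) x1=(0.0977, -1.5329) x2=(-0.2524, 0.7690) x3=(1.1048, -0.9301)
step 18: x0=(-0.7924, -0.8347) x1=(0.0885, -1.5313) x2=(-0.2596, 0.7665) x3=(1.1230, -0.9152)
step 19: x0=(-0.7934, -0.8279) x1=(0.0793, -1.5297) x2=(-0.2668, 0.7641) x3=(1.1411, -0.9003)
step 20: x0=(-0.7943, -0.8211) x1=(0.0700, -1.5280) x2=(-0.2740, 0.7617) x3=(1.1592, -0.8855)
step 21: x0=(-0.7952, -0.8143) x1=(0.0607, -1.5263) x2=(-0.2812, 0.7592) x3=(1.1773, -0.8706)
step 22: x0=(-0.7961, -0.8076) x1=(0.0515, -1.5246) x2=(-0.2885, 0.7568) x3=(1.1954, -0.8558)
step 23: x0=(-0.7969, -0.8009) x1=(0.0422, -1.5228) x2=(-0.2957, 0.7544) x3=(1.2134, -0.8409)
step 24: x0=(-0.7977, -0.7942) x1=(0.0329, -1.5211) x2=(-0.3029, 0.7519) x3=(1.2314, -0.8261)
step 25: x0=(-0.7985, -0.7876) x1=(0.0236, -1.5193) x2=(-0.3101, 0.7495) x3=(1.2494, -0.8113)
step 26: x0=(-0.7992, -0.7809) x1=(0.0142, -1.5175) x2=(-0.3173, 0.7470) x3=(1.2674, -0.7965)
step 27: x0=(-0.7999, -0.7743) x1=(0.0049, -1.5157) x2=(-0.3245, 0.7445) x3=(1.2854, -0.7816)
step 28: x0=(-0.8006, -0.7678) x1=(-0.0045, -1.5138) x2=(-0.3317, 0.7421) x3=(1.3033, -0.7668)
step 29: x0=(-0.8013, -0.7612) x1=(-0.0139, -1.5119) x2=(-0.3389, 0.7396) x3=(1.3213, -0.7520)
step 30: x0=(-0.8019, -0.7547) x1=(-0.0233, -1.5100) x2=(-0.3461, 0.7372) x3=(1.3392, -0.7372)
step 31: x0=(-0.8024, -0.7482) x1=(-0.0327, -1.5081) x2=(-0.3533, 0.7347) x3=(1.3572, -0.7224)
step 32: x0=(-0.8030, -0.7417) x1=(-0.0421, -1.5062) x2=(-0.3605, 0.7322) x3=(1.3751, -0.7076)
step 33: x0=(-0.8035, -0.7352) x1=(-0.0516, -1.5042) x2=(-0.3678, 0.7297) x3=(1.3931, -0.6928)
step 34: x0=(-0.8039, -0.7288) x1=(-0.0611, -1.5022) x2=(-0.3750, 0.7273) x3=(1.4110, -0.6781)
step 35: x0=(-0.8044, -0.7224) x1=(-0.0706, -1.5002) x2=(-0.3822, 0.7248) x3=(1.4289, -0.6633)
step 36: x0=(-0.8048, -0.7161) x1=(-0.0801, -1.4982) x2=(-0.3894, 0.7223) x3=(1.4468, -0.6485)
step 37: x0=(-0.8051, -0.7098) x1=(-0.0897, -1.4961) x2=(-0.3966, 0.7198) x3=(1.4647, -0.6337)
step 38: x0=(-0.8055, -0.7035) x1=(-0.0993, -1.4940) x2=(-0.4038, 0.7173) x3=(1.4827, -0.6189)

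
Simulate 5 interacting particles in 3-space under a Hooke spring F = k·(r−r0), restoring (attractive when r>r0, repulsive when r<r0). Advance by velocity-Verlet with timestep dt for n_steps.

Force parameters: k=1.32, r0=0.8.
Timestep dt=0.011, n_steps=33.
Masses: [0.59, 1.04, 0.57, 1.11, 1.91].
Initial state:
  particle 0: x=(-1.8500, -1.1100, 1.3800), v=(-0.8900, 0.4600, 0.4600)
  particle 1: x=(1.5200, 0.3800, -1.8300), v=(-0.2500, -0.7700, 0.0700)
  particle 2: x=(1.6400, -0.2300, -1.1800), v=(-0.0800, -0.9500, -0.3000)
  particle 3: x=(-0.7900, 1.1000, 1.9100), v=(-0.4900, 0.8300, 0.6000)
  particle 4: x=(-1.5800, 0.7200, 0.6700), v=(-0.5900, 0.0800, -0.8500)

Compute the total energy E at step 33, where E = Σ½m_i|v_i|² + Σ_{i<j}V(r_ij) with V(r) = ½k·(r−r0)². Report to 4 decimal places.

54.6105

step 0: x0=(-1.8500, -1.1100, 1.3800) x1=(1.5200, 0.3800, -1.8300) x2=(1.6400, -0.2300, -1.1800) x3=(-0.7900, 1.1000, 1.9100) x4=(-1.5800, 0.7200, 0.6700)
step 1: x0=(-1.8589, -1.1043, 1.3844) x1=(1.5167, 0.3715, -1.8286) x2=(1.6381, -0.2403, -1.1825) x3=(-0.7952, 1.1089, 1.9161) x4=(-1.5863, 0.7208, 0.6605)
step 2: x0=(-1.8660, -1.0974, 1.3875) x1=(1.5123, 0.3629, -1.8261) x2=(1.6341, -0.2502, -1.1832) x3=(-0.8000, 1.1173, 1.9213) x4=(-1.5921, 0.7214, 0.6509)
step 3: x0=(-1.8714, -1.0893, 1.3893) x1=(1.5068, 0.3543, -1.8223) x2=(1.6280, -0.2598, -1.1823) x3=(-0.8044, 1.1252, 1.9256) x4=(-1.5975, 0.7219, 0.6410)
step 4: x0=(-1.8749, -1.0799, 1.3897) x1=(1.5002, 0.3456, -1.8173) x2=(1.6199, -0.2691, -1.1798) x3=(-0.8084, 1.1326, 1.9289) x4=(-1.6024, 0.7222, 0.6310)
step 5: x0=(-1.8767, -1.0694, 1.3889) x1=(1.4925, 0.3369, -1.8112) x2=(1.6097, -0.2779, -1.1755) x3=(-0.8120, 1.1395, 1.9312) x4=(-1.6070, 0.7224, 0.6207)
step 6: x0=(-1.8767, -1.0577, 1.3867) x1=(1.4836, 0.3281, -1.8038) x2=(1.5974, -0.2864, -1.1696) x3=(-0.8152, 1.1459, 1.9326) x4=(-1.6110, 0.7224, 0.6103)
step 7: x0=(-1.8749, -1.0448, 1.3832) x1=(1.4737, 0.3193, -1.7953) x2=(1.5831, -0.2945, -1.1620) x3=(-0.8180, 1.1518, 1.9331) x4=(-1.6147, 0.7222, 0.5997)
step 8: x0=(-1.8714, -1.0307, 1.3784) x1=(1.4627, 0.3105, -1.7855) x2=(1.5667, -0.3022, -1.1527) x3=(-0.8205, 1.1572, 1.9326) x4=(-1.6179, 0.7218, 0.5889)
step 9: x0=(-1.8662, -1.0155, 1.3723) x1=(1.4506, 0.3016, -1.7746) x2=(1.5483, -0.3095, -1.1419) x3=(-0.8225, 1.1621, 1.9311) x4=(-1.6206, 0.7213, 0.5779)
step 10: x0=(-1.8592, -0.9992, 1.3649) x1=(1.4374, 0.2927, -1.7626) x2=(1.5279, -0.3164, -1.1293) x3=(-0.8242, 1.1664, 1.9287) x4=(-1.6230, 0.7207, 0.5668)
step 11: x0=(-1.8505, -0.9817, 1.3563) x1=(1.4232, 0.2839, -1.7494) x2=(1.5055, -0.3229, -1.1152) x3=(-0.8255, 1.1702, 1.9254) x4=(-1.6249, 0.7198, 0.5555)
step 12: x0=(-1.8401, -0.9632, 1.3464) x1=(1.4079, 0.2750, -1.7350) x2=(1.4811, -0.3289, -1.0995) x3=(-0.8264, 1.1735, 1.9211) x4=(-1.6263, 0.7188, 0.5440)
step 13: x0=(-1.8280, -0.9436, 1.3352) x1=(1.3915, 0.2661, -1.7195) x2=(1.4548, -0.3345, -1.0822) x3=(-0.8269, 1.1763, 1.9159) x4=(-1.6274, 0.7177, 0.5324)
step 14: x0=(-1.8143, -0.9230, 1.3228) x1=(1.3740, 0.2572, -1.7029) x2=(1.4265, -0.3396, -1.0633) x3=(-0.8271, 1.1786, 1.9097) x4=(-1.6280, 0.7164, 0.5206)
step 15: x0=(-1.7990, -0.9013, 1.3092) x1=(1.3555, 0.2483, -1.6852) x2=(1.3963, -0.3443, -1.0429) x3=(-0.8269, 1.1804, 1.9026) x4=(-1.6282, 0.7149, 0.5086)
step 16: x0=(-1.7820, -0.8787, 1.2944) x1=(1.3360, 0.2395, -1.6663) x2=(1.3643, -0.3485, -1.0210) x3=(-0.8263, 1.1816, 1.8946) x4=(-1.6279, 0.7133, 0.4965)
step 17: x0=(-1.7635, -0.8550, 1.2785) x1=(1.3155, 0.2306, -1.6464) x2=(1.3304, -0.3523, -0.9976) x3=(-0.8254, 1.1823, 1.8857) x4=(-1.6273, 0.7115, 0.4843)
step 18: x0=(-1.7435, -0.8305, 1.2614) x1=(1.2940, 0.2218, -1.6254) x2=(1.2947, -0.3555, -0.9727) x3=(-0.8242, 1.1825, 1.8759) x4=(-1.6262, 0.7096, 0.4719)
step 19: x0=(-1.7220, -0.8050, 1.2432) x1=(1.2714, 0.2131, -1.6034) x2=(1.2572, -0.3584, -0.9465) x3=(-0.8226, 1.1822, 1.8652) x4=(-1.6248, 0.7076, 0.4594)
step 20: x0=(-1.6990, -0.7787, 1.2238) x1=(1.2479, 0.2044, -1.5803) x2=(1.2180, -0.3607, -0.9188) x3=(-0.8206, 1.1814, 1.8535) x4=(-1.6229, 0.7053, 0.4468)
step 21: x0=(-1.6746, -0.7514, 1.2034) x1=(1.2235, 0.1957, -1.5562) x2=(1.1771, -0.3625, -0.8898) x3=(-0.8184, 1.1801, 1.8411) x4=(-1.6206, 0.7030, 0.4340)
step 22: x0=(-1.6488, -0.7234, 1.1820) x1=(1.1980, 0.1871, -1.5311) x2=(1.1346, -0.3638, -0.8594) x3=(-0.8158, 1.1782, 1.8277) x4=(-1.6180, 0.7005, 0.4212)
step 23: x0=(-1.6216, -0.6946, 1.1596) x1=(1.1717, 0.1786, -1.5050) x2=(1.0904, -0.3647, -0.8278) x3=(-0.8129, 1.1759, 1.8135) x4=(-1.6149, 0.6978, 0.4082)
step 24: x0=(-1.5932, -0.6650, 1.1362) x1=(1.1444, 0.1701, -1.4779) x2=(1.0447, -0.3650, -0.7950) x3=(-0.8097, 1.1731, 1.7985) x4=(-1.6115, 0.6951, 0.3951)
step 25: x0=(-1.5635, -0.6347, 1.1118) x1=(1.1163, 0.1617, -1.4499) x2=(0.9975, -0.3649, -0.7609) x3=(-0.8062, 1.1698, 1.7826) x4=(-1.6077, 0.6922, 0.3819)
step 26: x0=(-1.5325, -0.6037, 1.0866) x1=(1.0872, 0.1534, -1.4209) x2=(0.9488, -0.3642, -0.7257) x3=(-0.8024, 1.1660, 1.7659) x4=(-1.6035, 0.6891, 0.3686)
step 27: x0=(-1.5005, -0.5720, 1.0604) x1=(1.0573, 0.1452, -1.3911) x2=(0.8987, -0.3630, -0.6893) x3=(-0.7983, 1.1618, 1.7484) x4=(-1.5990, 0.6860, 0.3552)
step 28: x0=(-1.4673, -0.5397, 1.0335) x1=(1.0266, 0.1371, -1.3604) x2=(0.8473, -0.3613, -0.6519) x3=(-0.7940, 1.1570, 1.7301) x4=(-1.5941, 0.6827, 0.3418)
step 29: x0=(-1.4330, -0.5068, 1.0057) x1=(0.9950, 0.1290, -1.3288) x2=(0.7945, -0.3591, -0.6135) x3=(-0.7893, 1.1519, 1.7111) x4=(-1.5888, 0.6793, 0.3282)
step 30: x0=(-1.3977, -0.4734, 0.9772) x1=(0.9627, 0.1211, -1.2963) x2=(0.7405, -0.3564, -0.5740) x3=(-0.7844, 1.1462, 1.6912) x4=(-1.5832, 0.6757, 0.3146)
step 31: x0=(-1.3615, -0.4394, 0.9479) x1=(0.9295, 0.1133, -1.2631) x2=(0.6853, -0.3532, -0.5337) x3=(-0.7793, 1.1401, 1.6707) x4=(-1.5773, 0.6721, 0.3009)
step 32: x0=(-1.3243, -0.4049, 0.9180) x1=(0.8956, 0.1056, -1.2290) x2=(0.6290, -0.3495, -0.4925) x3=(-0.7739, 1.1336, 1.6494) x4=(-1.5711, 0.6684, 0.2872)
step 33: x0=(-1.2863, -0.3700, 0.8874) x1=(0.8610, 0.0980, -1.1942) x2=(0.5717, -0.3453, -0.4504) x3=(-0.7683, 1.1267, 1.6275) x4=(-1.5645, 0.6645, 0.2734)
step 0 velocities: v0=(-0.8900, 0.4600, 0.4600) v1=(-0.2500, -0.7700, 0.0700) v2=(-0.0800, -0.9500, -0.3000) v3=(-0.4900, 0.8300, 0.6000) v4=(-0.5900, 0.0800, -0.8500)
step 0: KE=2.7305, PE=51.8888, E=54.6193
step 33 velocities: v0=(3.4924, 3.1917, -2.8068) v1=(-3.1798, -0.6844, 3.1990) v2=(-5.2614, 0.4061, 3.8585) v3=(0.5191, -0.6500, -2.0285) v4=(0.6113, -0.3551, -1.2581)
step 33: KE=36.5862, PE=18.0243, E=54.6105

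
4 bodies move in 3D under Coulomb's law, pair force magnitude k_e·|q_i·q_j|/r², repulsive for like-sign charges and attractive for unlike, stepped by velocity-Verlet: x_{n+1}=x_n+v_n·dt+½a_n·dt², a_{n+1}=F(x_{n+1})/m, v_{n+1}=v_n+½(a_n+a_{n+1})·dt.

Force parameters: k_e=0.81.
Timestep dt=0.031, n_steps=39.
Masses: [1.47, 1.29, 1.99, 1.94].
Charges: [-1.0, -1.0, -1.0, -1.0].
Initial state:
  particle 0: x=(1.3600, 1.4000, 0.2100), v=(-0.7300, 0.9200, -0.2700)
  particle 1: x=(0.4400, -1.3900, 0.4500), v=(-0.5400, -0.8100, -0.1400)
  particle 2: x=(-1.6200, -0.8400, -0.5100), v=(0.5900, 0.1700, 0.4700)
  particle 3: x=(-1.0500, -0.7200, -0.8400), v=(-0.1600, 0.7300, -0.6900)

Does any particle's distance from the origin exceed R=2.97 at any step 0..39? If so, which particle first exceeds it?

no

step 0: x0=(1.3600, 1.4000, 0.2100) x1=(0.4400, -1.3900, 0.4500) x2=(-1.6200, -0.8400, -0.5100) x3=(-1.0500, -0.7200, -0.8400)
step 1: x0=(1.3374, 1.4286, 0.2016) x1=(0.4233, -1.4152, 0.4457) x2=(-1.6021, -0.8348, -0.4952) x3=(-1.0546, -0.6973, -0.8616)
step 2: x0=(1.3149, 1.4573, 0.1933) x1=(0.4069, -1.4405, 0.4416) x2=(-1.5850, -0.8298, -0.4800) x3=(-1.0586, -0.6744, -0.8838)
step 3: x0=(1.2925, 1.4860, 0.1850) x1=(0.3906, -1.4660, 0.4376) x2=(-1.5687, -0.8250, -0.4644) x3=(-1.0620, -0.6513, -0.9066)
step 4: x0=(1.2701, 1.5149, 0.1767) x1=(0.3744, -1.4916, 0.4337) x2=(-1.5530, -0.8203, -0.4482) x3=(-1.0649, -0.6279, -0.9300)
step 5: x0=(1.2478, 1.5439, 0.1684) x1=(0.3585, -1.5173, 0.4300) x2=(-1.5380, -0.8159, -0.4316) x3=(-1.0673, -0.6044, -0.9540)
step 6: x0=(1.2256, 1.5730, 0.1601) x1=(0.3427, -1.5432, 0.4264) x2=(-1.5235, -0.8117, -0.4145) x3=(-1.0694, -0.5806, -0.9785)
step 7: x0=(1.2035, 1.6023, 0.1518) x1=(0.3271, -1.5693, 0.4230) x2=(-1.5095, -0.8076, -0.3969) x3=(-1.0711, -0.5566, -1.0037)
step 8: x0=(1.1815, 1.6316, 0.1436) x1=(0.3117, -1.5955, 0.4196) x2=(-1.4959, -0.8038, -0.3789) x3=(-1.0725, -0.5324, -1.0294)
step 9: x0=(1.1595, 1.6610, 0.1354) x1=(0.2964, -1.6218, 0.4164) x2=(-1.4828, -0.8001, -0.3604) x3=(-1.0737, -0.5079, -1.0556)
step 10: x0=(1.1376, 1.6905, 0.1272) x1=(0.2813, -1.6483, 0.4133) x2=(-1.4699, -0.7966, -0.3416) x3=(-1.0747, -0.4833, -1.0823)
step 11: x0=(1.1158, 1.7201, 0.1190) x1=(0.2664, -1.6750, 0.4104) x2=(-1.4574, -0.7933, -0.3224) x3=(-1.0755, -0.4585, -1.1096)
step 12: x0=(1.0940, 1.7498, 0.1108) x1=(0.2516, -1.7019, 0.4076) x2=(-1.4452, -0.7901, -0.3028) x3=(-1.0762, -0.4335, -1.1372)
step 13: x0=(1.0723, 1.7796, 0.1027) x1=(0.2370, -1.7289, 0.4049) x2=(-1.4332, -0.7870, -0.2830) x3=(-1.0768, -0.4083, -1.1653)
step 14: x0=(1.0507, 1.8096, 0.0946) x1=(0.2226, -1.7560, 0.4023) x2=(-1.4215, -0.7841, -0.2628) x3=(-1.0774, -0.3830, -1.1937)
step 15: x0=(1.0291, 1.8396, 0.0864) x1=(0.2083, -1.7834, 0.3998) x2=(-1.4100, -0.7812, -0.2424) x3=(-1.0778, -0.3576, -1.2226)
step 16: x0=(1.0076, 1.8697, 0.0784) x1=(0.1942, -1.8109, 0.3975) x2=(-1.3986, -0.7784, -0.2218) x3=(-1.0783, -0.3320, -1.2517)
step 17: x0=(0.9862, 1.8999, 0.0703) x1=(0.1803, -1.8386, 0.3952) x2=(-1.3874, -0.7758, -0.2009) x3=(-1.0787, -0.3063, -1.2812)
step 18: x0=(0.9648, 1.9302, 0.0622) x1=(0.1665, -1.8664, 0.3931) x2=(-1.3764, -0.7732, -0.1799) x3=(-1.0791, -0.2804, -1.3109)
step 19: x0=(0.9436, 1.9606, 0.0542) x1=(0.1528, -1.8945, 0.3910) x2=(-1.3656, -0.7706, -0.1586) x3=(-1.0795, -0.2545, -1.3410)
step 20: x0=(0.9223, 1.9911, 0.0462) x1=(0.1393, -1.9227, 0.3891) x2=(-1.3549, -0.7681, -0.1372) x3=(-1.0799, -0.2285, -1.3713)
step 21: x0=(0.9012, 2.0217, 0.0382) x1=(0.1260, -1.9511, 0.3873) x2=(-1.3443, -0.7657, -0.1156) x3=(-1.0803, -0.2023, -1.4018)
step 22: x0=(0.8800, 2.0524, 0.0303) x1=(0.1128, -1.9797, 0.3855) x2=(-1.3339, -0.7633, -0.0939) x3=(-1.0807, -0.1761, -1.4326)
step 23: x0=(0.8590, 2.0832, 0.0223) x1=(0.0997, -2.0084, 0.3839) x2=(-1.3236, -0.7609, -0.0720) x3=(-1.0811, -0.1498, -1.4635)
step 24: x0=(0.8380, 2.1141, 0.0144) x1=(0.0868, -2.0374, 0.3823) x2=(-1.3134, -0.7585, -0.0500) x3=(-1.0816, -0.1235, -1.4947)
step 25: x0=(0.8171, 2.1451, 0.0065) x1=(0.0741, -2.0665, 0.3808) x2=(-1.3033, -0.7562, -0.0279) x3=(-1.0820, -0.0970, -1.5261)
step 26: x0=(0.7962, 2.1762, -0.0014) x1=(0.0614, -2.0958, 0.3794) x2=(-1.2934, -0.7538, -0.0057) x3=(-1.0825, -0.0705, -1.5576)
step 27: x0=(0.7754, 2.2074, -0.0093) x1=(0.0489, -2.1253, 0.3781) x2=(-1.2835, -0.7515, 0.0166) x3=(-1.0830, -0.0440, -1.5893)
step 28: x0=(0.7546, 2.2386, -0.0171) x1=(0.0365, -2.1550, 0.3768) x2=(-1.2738, -0.7492, 0.0390) x3=(-1.0835, -0.0173, -1.6212)
step 29: x0=(0.7339, 2.2700, -0.0249) x1=(0.0242, -2.1848, 0.3757) x2=(-1.2641, -0.7469, 0.0615) x3=(-1.0840, 0.0093, -1.6532)
step 30: x0=(0.7132, 2.3014, -0.0328) x1=(0.0121, -2.2149, 0.3745) x2=(-1.2546, -0.7445, 0.0841) x3=(-1.0846, 0.0360, -1.6854)
step 31: x0=(0.6926, 2.3330, -0.0405) x1=(0.0001, -2.2451, 0.3735) x2=(-1.2451, -0.7422, 0.1067) x3=(-1.0852, 0.0628, -1.7177)
step 32: x0=(0.6721, 2.3646, -0.0483) x1=(-0.0118, -2.2755, 0.3725) x2=(-1.2357, -0.7399, 0.1294) x3=(-1.0858, 0.0896, -1.7502)
step 33: x0=(0.6516, 2.3963, -0.0560) x1=(-0.0236, -2.3062, 0.3715) x2=(-1.2264, -0.7375, 0.1523) x3=(-1.0864, 0.1164, -1.7828)
step 34: x0=(0.6311, 2.4281, -0.0638) x1=(-0.0353, -2.3369, 0.3707) x2=(-1.2172, -0.7351, 0.1751) x3=(-1.0870, 0.1433, -1.8155)
step 35: x0=(0.6107, 2.4600, -0.0715) x1=(-0.0469, -2.3679, 0.3698) x2=(-1.2081, -0.7327, 0.1981) x3=(-1.0877, 0.1702, -1.8483)
step 36: x0=(0.5903, 2.4920, -0.0792) x1=(-0.0584, -2.3991, 0.3690) x2=(-1.1990, -0.7303, 0.2211) x3=(-1.0884, 0.1972, -1.8812)
step 37: x0=(0.5700, 2.5241, -0.0868) x1=(-0.0699, -2.4304, 0.3683) x2=(-1.1900, -0.7278, 0.2442) x3=(-1.0891, 0.2241, -1.9142)
step 38: x0=(0.5497, 2.5562, -0.0945) x1=(-0.0812, -2.4619, 0.3676) x2=(-1.1811, -0.7254, 0.2673) x3=(-1.0899, 0.2511, -1.9474)
step 39: x0=(0.5295, 2.5885, -0.1021) x1=(-0.0924, -2.4936, 0.3669) x2=(-1.1722, -0.7229, 0.2905) x3=(-1.0906, 0.2782, -1.9806)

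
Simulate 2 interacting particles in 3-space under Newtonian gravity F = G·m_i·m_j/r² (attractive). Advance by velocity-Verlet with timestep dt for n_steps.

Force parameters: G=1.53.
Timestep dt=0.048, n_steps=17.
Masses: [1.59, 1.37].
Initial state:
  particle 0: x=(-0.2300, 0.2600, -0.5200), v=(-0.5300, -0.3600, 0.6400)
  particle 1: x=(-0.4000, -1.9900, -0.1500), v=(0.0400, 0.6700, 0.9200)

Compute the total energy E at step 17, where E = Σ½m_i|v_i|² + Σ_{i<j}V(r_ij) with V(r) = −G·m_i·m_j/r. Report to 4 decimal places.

step 0: x0=(-0.2300, 0.2600, -0.5200) x1=(-0.4000, -1.9900, -0.1500)
step 1: x0=(-0.2555, 0.2423, -0.4892) x1=(-0.3980, -1.9573, -0.1059)
step 2: x0=(-0.2810, 0.2236, -0.4582) x1=(-0.3960, -1.9235, -0.0620)
step 3: x0=(-0.3066, 0.2039, -0.4271) x1=(-0.3939, -1.8886, -0.0184)
step 4: x0=(-0.3322, 0.1832, -0.3958) x1=(-0.3918, -1.8524, 0.0251)
step 5: x0=(-0.3579, 0.1614, -0.3642) x1=(-0.3896, -1.8150, 0.0682)
step 6: x0=(-0.3836, 0.1384, -0.3324) x1=(-0.3874, -1.7763, 0.1111)
step 7: x0=(-0.4093, 0.1142, -0.3003) x1=(-0.3852, -1.7361, 0.1537)
step 8: x0=(-0.4349, 0.0888, -0.2678) x1=(-0.3830, -1.6944, 0.1958)
step 9: x0=(-0.4606, 0.0619, -0.2350) x1=(-0.3809, -1.6512, 0.2376)
step 10: x0=(-0.4861, 0.0336, -0.2019) x1=(-0.3788, -1.6062, 0.2789)
step 11: x0=(-0.5116, 0.0037, -0.1682) x1=(-0.3769, -1.5594, 0.3197)
step 12: x0=(-0.5369, -0.0279, -0.1340) x1=(-0.3751, -1.5106, 0.3598)
step 13: x0=(-0.5620, -0.0613, -0.0992) x1=(-0.3736, -1.4597, 0.3992)
step 14: x0=(-0.5868, -0.0968, -0.0637) x1=(-0.3723, -1.4065, 0.4378)
step 15: x0=(-0.6113, -0.1344, -0.0274) x1=(-0.3715, -1.3506, 0.4755)
step 16: x0=(-0.6353, -0.1746, 0.0100) x1=(-0.3713, -1.2920, 0.5119)
step 17: x0=(-0.6586, -0.2174, 0.0486) x1=(-0.3718, -1.2301, 0.5469)
step 0 velocities: v0=(-0.5300, -0.3600, 0.6400) v1=(0.0400, 0.6700, 0.9200)
step 0: KE=1.5404, PE=-1.4576, E=0.0828
step 17 velocities: v0=(-0.4772, -0.9253, 0.8202) v1=(-0.0213, 1.3261, 0.7109)
step 17: KE=2.9477, PE=-2.8620, E=0.0856

0.0856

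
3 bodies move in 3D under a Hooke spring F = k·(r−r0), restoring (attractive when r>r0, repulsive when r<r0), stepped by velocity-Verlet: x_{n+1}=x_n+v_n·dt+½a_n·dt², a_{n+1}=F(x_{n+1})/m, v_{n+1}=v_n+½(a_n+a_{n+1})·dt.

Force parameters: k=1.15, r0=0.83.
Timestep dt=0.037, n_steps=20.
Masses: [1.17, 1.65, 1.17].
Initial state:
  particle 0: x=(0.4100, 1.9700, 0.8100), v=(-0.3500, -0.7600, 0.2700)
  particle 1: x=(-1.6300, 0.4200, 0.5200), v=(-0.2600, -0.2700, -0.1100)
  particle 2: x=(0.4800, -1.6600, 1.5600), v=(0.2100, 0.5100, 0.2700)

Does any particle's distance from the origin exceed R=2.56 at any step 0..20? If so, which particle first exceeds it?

step 0: x0=(0.4100, 1.9700, 0.8100) x1=(-1.6300, 0.4200, 0.5200) x2=(0.4800, -1.6600, 1.5600)
step 1: x0=(0.3962, 1.9393, 0.8202) x1=(-1.6382, 0.4098, 0.5164) x2=(0.4867, -1.6382, 1.5691)
step 2: x0=(0.3806, 1.9034, 0.8310) x1=(-1.6436, 0.3991, 0.5137) x2=(0.4912, -1.6107, 1.5763)
step 3: x0=(0.3632, 1.8626, 0.8422) x1=(-1.6463, 0.3880, 0.5120) x2=(0.4935, -1.5775, 1.5818)
step 4: x0=(0.3442, 1.8169, 0.8539) x1=(-1.6461, 0.3765, 0.5112) x2=(0.4935, -1.5389, 1.5854)
step 5: x0=(0.3236, 1.7665, 0.8661) x1=(-1.6432, 0.3645, 0.5114) x2=(0.4913, -1.4949, 1.5872)
step 6: x0=(0.3014, 1.7115, 0.8786) x1=(-1.6376, 0.3521, 0.5126) x2=(0.4868, -1.4459, 1.5873)
step 7: x0=(0.2777, 1.6522, 0.8916) x1=(-1.6293, 0.3394, 0.5147) x2=(0.4801, -1.3919, 1.5856)
step 8: x0=(0.2525, 1.5887, 0.9049) x1=(-1.6183, 0.3263, 0.5178) x2=(0.4711, -1.3333, 1.5822)
step 9: x0=(0.2259, 1.5213, 0.9185) x1=(-1.6049, 0.3128, 0.5219) x2=(0.4599, -1.2702, 1.5771)
step 10: x0=(0.1980, 1.4502, 0.9324) x1=(-1.5889, 0.2990, 0.5269) x2=(0.4466, -1.2029, 1.5703)
step 11: x0=(0.1689, 1.3757, 0.9466) x1=(-1.5706, 0.2848, 0.5328) x2=(0.4311, -1.1318, 1.5620)
step 12: x0=(0.1386, 1.2980, 0.9610) x1=(-1.5499, 0.2704, 0.5396) x2=(0.4135, -1.0570, 1.5522)
step 13: x0=(0.1071, 1.2174, 0.9756) x1=(-1.5270, 0.2556, 0.5474) x2=(0.3939, -0.9790, 1.5409)
step 14: x0=(0.0747, 1.1341, 0.9904) x1=(-1.5020, 0.2406, 0.5560) x2=(0.3723, -0.8979, 1.5283)
step 15: x0=(0.0414, 1.0485, 1.0052) x1=(-1.4749, 0.2254, 0.5654) x2=(0.3488, -0.8142, 1.5143)
step 16: x0=(0.0071, 0.9609, 1.0202) x1=(-1.4460, 0.2100, 0.5757) x2=(0.3235, -0.7282, 1.4992)
step 17: x0=(-0.0278, 0.8716, 1.0352) x1=(-1.4154, 0.1943, 0.5867) x2=(0.2965, -0.6401, 1.4829)
step 18: x0=(-0.0635, 0.7808, 1.0502) x1=(-1.3831, 0.1785, 0.5984) x2=(0.2679, -0.5504, 1.4656)
step 19: x0=(-0.0998, 0.6889, 1.0651) x1=(-1.3493, 0.1626, 0.6108) x2=(0.2378, -0.4593, 1.4474)
step 20: x0=(-0.1367, 0.5962, 1.0800) x1=(-1.3142, 0.1465, 0.6239) x2=(0.2063, -0.3673, 1.4283)

no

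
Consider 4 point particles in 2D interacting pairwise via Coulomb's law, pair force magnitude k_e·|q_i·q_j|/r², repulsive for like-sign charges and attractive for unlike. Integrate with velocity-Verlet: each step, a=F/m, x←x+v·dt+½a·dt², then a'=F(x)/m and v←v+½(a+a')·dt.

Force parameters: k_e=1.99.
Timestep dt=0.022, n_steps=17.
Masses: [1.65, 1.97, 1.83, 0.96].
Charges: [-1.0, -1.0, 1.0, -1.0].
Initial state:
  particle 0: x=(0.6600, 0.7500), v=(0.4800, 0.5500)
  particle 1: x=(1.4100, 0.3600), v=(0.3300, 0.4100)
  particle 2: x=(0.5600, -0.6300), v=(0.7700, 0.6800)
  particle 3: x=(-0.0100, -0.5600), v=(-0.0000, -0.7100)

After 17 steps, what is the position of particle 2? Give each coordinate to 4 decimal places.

step 0: x0=(0.6600, 0.7500) x1=(1.4100, 0.3600) x2=(0.5600, -0.6300) x3=(-0.0100, -0.5600)
step 1: x0=(0.6702, 0.7623) x1=(1.4175, 0.3688) x2=(0.5763, -0.6147) x3=(-0.0087, -0.5761)
step 2: x0=(0.6799, 0.7748) x1=(1.4256, 0.3772) x2=(0.5912, -0.5988) x3=(-0.0051, -0.5930)
step 3: x0=(0.6889, 0.7877) x1=(1.4343, 0.3850) x2=(0.6049, -0.5823) x3=(0.0010, -0.6105)
step 4: x0=(0.6972, 0.8008) x1=(1.4435, 0.3925) x2=(0.6174, -0.5654) x3=(0.0093, -0.6284)
step 5: x0=(0.7050, 0.8143) x1=(1.4532, 0.3995) x2=(0.6287, -0.5481) x3=(0.0199, -0.6466)
step 6: x0=(0.7121, 0.8280) x1=(1.4634, 0.4060) x2=(0.6389, -0.5305) x3=(0.0326, -0.6649)
step 7: x0=(0.7186, 0.8420) x1=(1.4741, 0.4120) x2=(0.6480, -0.5126) x3=(0.0475, -0.6831)
step 8: x0=(0.7245, 0.8562) x1=(1.4852, 0.4176) x2=(0.6560, -0.4946) x3=(0.0644, -0.7012)
step 9: x0=(0.7298, 0.8707) x1=(1.4969, 0.4227) x2=(0.6631, -0.4764) x3=(0.0834, -0.7190)
step 10: x0=(0.7345, 0.8854) x1=(1.5089, 0.4273) x2=(0.6691, -0.4583) x3=(0.1044, -0.7363)
step 11: x0=(0.7387, 0.9004) x1=(1.5214, 0.4315) x2=(0.6742, -0.4402) x3=(0.1273, -0.7529)
step 12: x0=(0.7423, 0.9156) x1=(1.5342, 0.4353) x2=(0.6784, -0.4221) x3=(0.1520, -0.7688)
step 13: x0=(0.7454, 0.9309) x1=(1.5474, 0.4386) x2=(0.6818, -0.4043) x3=(0.1785, -0.7838)
step 14: x0=(0.7479, 0.9465) x1=(1.5609, 0.4415) x2=(0.6844, -0.3867) x3=(0.2068, -0.7978)
step 15: x0=(0.7500, 0.9622) x1=(1.5748, 0.4440) x2=(0.6863, -0.3695) x3=(0.2366, -0.8106)
step 16: x0=(0.7515, 0.9781) x1=(1.5889, 0.4461) x2=(0.6875, -0.3526) x3=(0.2679, -0.8222)
step 17: x0=(0.7526, 0.9941) x1=(1.6033, 0.4477) x2=(0.6881, -0.3362) x3=(0.3006, -0.8323)

(0.6881, -0.3362)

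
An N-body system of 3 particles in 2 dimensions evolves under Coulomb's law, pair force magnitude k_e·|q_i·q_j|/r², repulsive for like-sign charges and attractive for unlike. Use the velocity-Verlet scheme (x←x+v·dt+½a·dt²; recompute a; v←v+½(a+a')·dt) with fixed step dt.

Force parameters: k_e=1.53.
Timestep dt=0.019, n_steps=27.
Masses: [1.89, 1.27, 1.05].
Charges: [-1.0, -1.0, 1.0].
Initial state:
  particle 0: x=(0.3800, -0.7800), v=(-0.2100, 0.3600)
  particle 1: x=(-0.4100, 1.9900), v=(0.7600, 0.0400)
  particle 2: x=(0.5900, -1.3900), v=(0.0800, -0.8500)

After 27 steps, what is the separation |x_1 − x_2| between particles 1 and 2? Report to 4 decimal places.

3.5489

step 0: x0=(0.3800, -0.7800) x1=(-0.4100, 1.9900) x2=(0.5900, -1.3900)
step 1: x0=(0.3761, -0.7735) x1=(-0.3956, 1.9908) x2=(0.5913, -1.4055)
step 2: x0=(0.3725, -0.7677) x1=(-0.3811, 1.9916) x2=(0.5922, -1.4199)
step 3: x0=(0.3690, -0.7625) x1=(-0.3667, 1.9924) x2=(0.5928, -1.4332)
step 4: x0=(0.3658, -0.7578) x1=(-0.3523, 1.9932) x2=(0.5930, -1.4454)
step 5: x0=(0.3627, -0.7538) x1=(-0.3379, 1.9940) x2=(0.5929, -1.4567)
step 6: x0=(0.3598, -0.7502) x1=(-0.3234, 1.9949) x2=(0.5924, -1.4670)
step 7: x0=(0.3571, -0.7472) x1=(-0.3090, 1.9958) x2=(0.5917, -1.4764)
step 8: x0=(0.3545, -0.7448) x1=(-0.2946, 1.9967) x2=(0.5907, -1.4848)
step 9: x0=(0.3521, -0.7428) x1=(-0.2802, 1.9976) x2=(0.5894, -1.4925)
step 10: x0=(0.3499, -0.7413) x1=(-0.2658, 1.9985) x2=(0.5879, -1.4992)
step 11: x0=(0.3478, -0.7402) x1=(-0.2514, 1.9995) x2=(0.5860, -1.5052)
step 12: x0=(0.3458, -0.7397) x1=(-0.2370, 2.0005) x2=(0.5840, -1.5103)
step 13: x0=(0.3440, -0.7396) x1=(-0.2227, 2.0015) x2=(0.5817, -1.5146)
step 14: x0=(0.3423, -0.7400) x1=(-0.2083, 2.0025) x2=(0.5791, -1.5180)
step 15: x0=(0.3408, -0.7408) x1=(-0.1939, 2.0036) x2=(0.5763, -1.5207)
step 16: x0=(0.3393, -0.7421) x1=(-0.1795, 2.0046) x2=(0.5733, -1.5226)
step 17: x0=(0.3381, -0.7439) x1=(-0.1651, 2.0057) x2=(0.5700, -1.5237)
step 18: x0=(0.3369, -0.7461) x1=(-0.1508, 2.0069) x2=(0.5665, -1.5240)
step 19: x0=(0.3359, -0.7487) x1=(-0.1364, 2.0080) x2=(0.5628, -1.5235)
step 20: x0=(0.3350, -0.7519) x1=(-0.1221, 2.0092) x2=(0.5588, -1.5222)
step 21: x0=(0.3342, -0.7555) x1=(-0.1077, 2.0103) x2=(0.5546, -1.5200)
step 22: x0=(0.3336, -0.7596) x1=(-0.0933, 2.0115) x2=(0.5501, -1.5170)
step 23: x0=(0.3331, -0.7642) x1=(-0.0790, 2.0128) x2=(0.5454, -1.5132)
step 24: x0=(0.3328, -0.7692) x1=(-0.0646, 2.0140) x2=(0.5405, -1.5085)
step 25: x0=(0.3326, -0.7748) x1=(-0.0503, 2.0153) x2=(0.5353, -1.5028)
step 26: x0=(0.3325, -0.7810) x1=(-0.0359, 2.0166) x2=(0.5299, -1.4963)
step 27: x0=(0.3326, -0.7876) x1=(-0.0216, 2.0179) x2=(0.5242, -1.4888)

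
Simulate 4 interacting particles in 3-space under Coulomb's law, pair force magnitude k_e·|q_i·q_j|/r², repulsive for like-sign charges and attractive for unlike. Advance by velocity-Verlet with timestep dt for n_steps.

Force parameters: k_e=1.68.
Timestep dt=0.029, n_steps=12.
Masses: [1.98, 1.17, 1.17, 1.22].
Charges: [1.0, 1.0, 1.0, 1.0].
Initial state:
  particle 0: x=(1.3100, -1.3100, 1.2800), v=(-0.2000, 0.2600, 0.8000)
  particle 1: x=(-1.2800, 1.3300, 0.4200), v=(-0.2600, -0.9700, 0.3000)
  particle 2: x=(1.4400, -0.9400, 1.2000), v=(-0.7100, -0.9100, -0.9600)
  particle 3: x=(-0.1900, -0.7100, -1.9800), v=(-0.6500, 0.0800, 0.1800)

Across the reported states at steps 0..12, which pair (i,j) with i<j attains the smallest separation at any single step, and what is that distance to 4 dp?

pair (0,2), distance 0.3846

step 0: x0=(1.3100, -1.3100, 1.2800) x1=(-1.2800, 1.3300, 0.4200) x2=(1.4400, -0.9400, 1.2000) x3=(-0.1900, -0.7100, -1.9800)
step 1: x0=(1.3035, -1.3045, 1.3037) x1=(-1.2876, 1.3020, 0.4287) x2=(1.4207, -0.9629, 1.1715) x3=(-0.2089, -0.7077, -1.9749)
step 2: x0=(1.2956, -1.3034, 1.3291) x1=(-1.2954, 1.2741, 0.4375) x2=(1.4040, -0.9787, 1.1402) x3=(-0.2278, -0.7054, -1.9700)
step 3: x0=(1.2864, -1.3062, 1.3568) x1=(-1.3034, 1.2464, 0.4463) x2=(1.3896, -0.9879, 1.1053) x3=(-0.2467, -0.7032, -1.9654)
step 4: x0=(1.2764, -1.3121, 1.3870) x1=(-1.3115, 1.2189, 0.4551) x2=(1.3770, -0.9920, 1.0663) x3=(-0.2657, -0.7011, -1.9610)
step 5: x0=(1.2656, -1.3204, 1.4195) x1=(-1.3198, 1.1916, 0.4640) x2=(1.3657, -0.9923, 1.0235) x3=(-0.2848, -0.6989, -1.9569)
step 6: x0=(1.2544, -1.3303, 1.4541) x1=(-1.3282, 1.1645, 0.4730) x2=(1.3555, -0.9899, 0.9775) x3=(-0.3039, -0.6969, -1.9529)
step 7: x0=(1.2429, -1.3414, 1.4904) x1=(-1.3369, 1.1376, 0.4820) x2=(1.3459, -0.9856, 0.9289) x3=(-0.3230, -0.6948, -1.9493)
step 8: x0=(1.2313, -1.3534, 1.5280) x1=(-1.3457, 1.1109, 0.4910) x2=(1.3369, -0.9800, 0.8782) x3=(-0.3422, -0.6928, -1.9459)
step 9: x0=(1.2195, -1.3661, 1.5668) x1=(-1.3547, 1.0843, 0.5001) x2=(1.3283, -0.9734, 0.8257) x3=(-0.3615, -0.6909, -1.9427)
step 10: x0=(1.2076, -1.3793, 1.6065) x1=(-1.3638, 1.0580, 0.5093) x2=(1.3200, -0.9661, 0.7719) x3=(-0.3808, -0.6889, -1.9398)
step 11: x0=(1.1957, -1.3928, 1.6470) x1=(-1.3732, 1.0318, 0.5185) x2=(1.3121, -0.9583, 0.7170) x3=(-0.4001, -0.6871, -1.9371)
step 12: x0=(1.1838, -1.4067, 1.6881) x1=(-1.3827, 1.0058, 0.5277) x2=(1.3044, -0.9500, 0.6611) x3=(-0.4195, -0.6852, -1.9347)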